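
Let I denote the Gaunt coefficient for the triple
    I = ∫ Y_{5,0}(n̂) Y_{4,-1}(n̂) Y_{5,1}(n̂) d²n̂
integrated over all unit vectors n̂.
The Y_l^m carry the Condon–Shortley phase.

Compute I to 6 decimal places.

Rules hold: Σm=0, L=14 even, 1≤5≤9.
N = 11·9·11 = 1089
Δ = 4!·6!·4!/15! = 1/3153150
Racah Σ t=0..4: t=0:+1/69120 t=1:−1/1728 t=2:+1/576 t=3:−1/1728 t=4:+1/69120 = 7/11520
⇒ 3j(5 4 5; 0 0 0)² = 2/143, sgn -1
Racah Σ t=0..3: t=0:+1/17280 t=1:−1/1152 t=2:+1/864 t=3:−1/6912 = 7/34560
⇒ 3j(5 4 5; 0 -1 1)² = 1/429, sgn +1
4πI² = N·(3j₀)²·(3jₘ)² = 6/169
I = -1·√(0.035503/4π) = -0.05315295

-0.053153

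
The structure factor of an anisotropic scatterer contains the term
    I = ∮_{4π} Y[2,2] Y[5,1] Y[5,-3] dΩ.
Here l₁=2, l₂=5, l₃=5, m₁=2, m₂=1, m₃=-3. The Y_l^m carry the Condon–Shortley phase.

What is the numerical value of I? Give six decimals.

m-sum 0 ✓  L=12 even ✓  3≤5≤7 ✓
Π(2lᵢ+1) = 5×11×11 = 605
triangle coeff Δ(2,5,5) = 1/38610
Σ_t [0,2]: t=0:+1/2880 t=1:−1/576 t=2:+1/2880 = -1/960
(3j)²=10/429 [(2 5 5; 0 0 0)], sign=+1
Σ_t [0,0]: t=0:+1/5760 = 1/5760
(3j)²=56/2145 [(2 5 5; 2 1 -3)], sign=+1
⇒ 4πI² = 560/1521
I = (+1)√(560/1521/(4π)) = 0.17116875

0.171169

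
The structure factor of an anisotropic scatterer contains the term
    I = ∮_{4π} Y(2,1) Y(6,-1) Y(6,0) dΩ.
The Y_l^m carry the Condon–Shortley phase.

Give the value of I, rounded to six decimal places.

Rules hold: Σm=0, L=14 even, 4≤6≤8.
N = 5·13·13 = 845
Δ = 2!·2!·10!/15! = 1/90090
Racah Σ t=0..2: t=0:+1/69120 t=1:−1/14400 t=2:+1/69120 = -7/172800
⇒ 3j(2 6 6; 0 0 0)² = 14/715, sgn -1
Racah Σ t=0..1: t=0:+1/28800 t=1:−1/34560 = 1/172800
⇒ 3j(2 6 6; 1 -1 0)² = 1/1430, sgn +1
4πI² = N·(3j₀)²·(3jₘ)² = 7/605
I = -1·√(0.0115702/4π) = -0.03034355

-0.030344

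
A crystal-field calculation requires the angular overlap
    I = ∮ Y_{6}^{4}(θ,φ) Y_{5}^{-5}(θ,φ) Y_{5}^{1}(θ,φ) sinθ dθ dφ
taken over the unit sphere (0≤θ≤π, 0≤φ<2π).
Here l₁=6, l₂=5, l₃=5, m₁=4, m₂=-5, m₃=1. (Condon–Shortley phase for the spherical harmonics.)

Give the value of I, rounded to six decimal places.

Rules hold: Σm=0, L=16 even, 1≤5≤11.
N = 13·11·11 = 1573
Δ = 6!·6!·4!/17! = 1/28588560
Racah Σ t=1..5: t=1:−1/345600 t=2:+1/13824 t=3:−1/5184 t=4:+1/13824 t=5:−1/345600 = -7/129600
⇒ 3j(6 5 5; 0 0 0)² = 80/7293, sgn +1
Racah Σ t=0..0: t=0:+1/829440 = 1/829440
⇒ 3j(6 5 5; 4 -5 1)² = 225/9724, sgn +1
4πI² = N·(3j₀)²·(3jₘ)² = 1500/3757
I = +1·√(0.399255/4π) = 0.17824613

0.178246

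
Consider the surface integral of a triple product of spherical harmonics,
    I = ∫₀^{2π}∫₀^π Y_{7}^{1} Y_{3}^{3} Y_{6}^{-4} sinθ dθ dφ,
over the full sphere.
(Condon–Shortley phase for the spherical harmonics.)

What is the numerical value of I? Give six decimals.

Rules hold: Σm=0, L=16 even, 4≤6≤10.
N = 15·7·13 = 1365
Δ = 4!·10!·2!/17! = 1/2042040
Racah Σ t=1..3: t=1:−1/207360 t=2:+1/57600 t=3:−1/207360 = 1/129600
⇒ 3j(7 3 6; 0 0 0)² = 168/12155, sgn +1
Racah Σ t=4..4: t=4:+1/3870720 = 1/3870720
⇒ 3j(7 3 6; 1 3 -4)² = 675/136136, sgn +1
4πI² = N·(3j₀)²·(3jₘ)² = 42525/454597
I = +1·√(0.0935444/4π) = 0.08627877

0.086279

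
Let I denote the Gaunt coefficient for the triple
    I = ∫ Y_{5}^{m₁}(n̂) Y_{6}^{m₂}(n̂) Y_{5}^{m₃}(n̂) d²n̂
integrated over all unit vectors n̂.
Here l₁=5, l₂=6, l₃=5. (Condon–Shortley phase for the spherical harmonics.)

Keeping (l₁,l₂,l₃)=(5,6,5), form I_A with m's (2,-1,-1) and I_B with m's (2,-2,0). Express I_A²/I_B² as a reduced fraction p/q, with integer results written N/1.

Same 5,6,5: normalisation and zero-m 3j drop out of the ratio.
A: Δ: 6! 4! 6! / 17! → 1/28588560; sum: t=0:+1/518400 t=1:−1/23040 t=2:+1/10368 t=3:−1/41472 = 1/32400; 3j²(5 6 5; 2 -1 -1) = Δ·Π!·Σ² = 128/12155  (sign +1)
B: Δ: 6! 4! 6! / 17! → 1/28588560; sum: t=0:+1/207360 t=1:−1/17280 t=2:+1/13824 t=3:−1/103680 = 1/103680; 3j²(5 6 5; 2 -2 0) = Δ·Π!·Σ² = 10/7293  (sign -1)
I_A²/I_B² = (128/12155)/(10/7293) = 192/25

192/25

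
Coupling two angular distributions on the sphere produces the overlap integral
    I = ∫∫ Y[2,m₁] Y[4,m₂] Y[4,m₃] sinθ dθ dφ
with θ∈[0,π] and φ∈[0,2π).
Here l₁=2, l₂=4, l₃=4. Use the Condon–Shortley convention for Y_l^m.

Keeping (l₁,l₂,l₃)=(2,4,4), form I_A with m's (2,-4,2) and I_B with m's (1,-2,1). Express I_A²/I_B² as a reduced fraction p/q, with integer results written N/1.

l's match ⇒ only the (l;m) 3-j factors differ between A and B.
A: triangle coeff Δ(2,4,4) = 1/13860; Σ_t [0,0]: t=0:+1/2880 = 1/2880; (3j)²=2/165 [(2 4 4; 2 -4 2)], sign=+1
B: triangle coeff Δ(2,4,4) = 1/13860; Σ_t [0,1]: t=0:+1/96 t=1:−1/240 = 1/160; (3j)²=27/1540 [(2 4 4; 1 -2 1)], sign=-1
I_A²/I_B² = (2/165)/(27/1540) = 56/81

56/81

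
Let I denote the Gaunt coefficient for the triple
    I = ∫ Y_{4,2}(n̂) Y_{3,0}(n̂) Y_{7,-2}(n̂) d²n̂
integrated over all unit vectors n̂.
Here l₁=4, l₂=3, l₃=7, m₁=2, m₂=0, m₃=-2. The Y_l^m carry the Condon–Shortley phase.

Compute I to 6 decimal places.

0.195286

Checks pass: Σm=0; 14 even; l₃=7∈[1,7].
(2·4+1)(2·3+1)(2·7+1) = 945
Δ: 0! 8! 6! / 15! → 1/45045
sum: t=0:+1/20736 = 1/20736
3j²(4 3 7; 0 0 0) = Δ·Π!·Σ² = 35/1287  (sign -1)
sum: t=0:+1/51840 = 1/51840
3j²(4 3 7; 2 0 -2) = Δ·Π!·Σ² = 8/429  (sign -1)
combine: 4πI² = 945·35/1287·8/429 = 9800/20449
take √, sign +1: I = 0.19528643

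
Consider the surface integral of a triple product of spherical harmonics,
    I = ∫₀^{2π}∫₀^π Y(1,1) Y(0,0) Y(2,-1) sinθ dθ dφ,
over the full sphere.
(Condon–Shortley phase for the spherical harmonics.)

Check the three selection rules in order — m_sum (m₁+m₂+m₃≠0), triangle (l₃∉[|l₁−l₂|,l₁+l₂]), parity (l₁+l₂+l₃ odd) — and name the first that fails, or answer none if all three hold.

triangle

m₁+m₂+m₃ = 1 + 0 − 1 = 0  ✓
triangle: |1−0|=1 ≤ l₃=2 ≤ 1+0=1  ✗
parity: l₁+l₂+l₃ = 3 is odd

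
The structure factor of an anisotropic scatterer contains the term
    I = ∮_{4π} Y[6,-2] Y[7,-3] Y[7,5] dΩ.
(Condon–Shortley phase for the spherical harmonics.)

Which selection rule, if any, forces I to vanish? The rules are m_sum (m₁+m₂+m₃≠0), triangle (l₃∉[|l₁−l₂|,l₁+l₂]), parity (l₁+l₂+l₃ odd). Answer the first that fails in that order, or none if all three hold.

none

azimuthal sum: -2 − 3 + 5 = 0  ✓
1 ≤ 7 ≤ 13 (triangle on l)  ✓
L = 6 + 7 + 7 = 20 (even)  ✓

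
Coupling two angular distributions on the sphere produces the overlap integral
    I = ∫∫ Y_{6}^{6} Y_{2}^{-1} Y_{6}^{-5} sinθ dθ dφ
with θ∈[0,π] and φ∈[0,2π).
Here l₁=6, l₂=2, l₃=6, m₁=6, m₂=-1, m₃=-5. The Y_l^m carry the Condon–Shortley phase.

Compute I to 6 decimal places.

Rules hold: Σm=0, L=14 even, 4≤6≤8.
N = 13·5·13 = 845
Δ = 2!·10!·2!/15! = 1/90090
Racah Σ t=0..2: t=0:+1/69120 t=1:−1/14400 t=2:+1/69120 = -7/172800
⇒ 3j(6 2 6; 0 0 0)² = 14/715, sgn -1
Racah Σ t=0..0: t=0:+1/7257600 = 1/7257600
⇒ 3j(6 2 6; 6 -1 -5)² = 11/455, sgn -1
4πI² = N·(3j₀)²·(3jₘ)² = 2/5
I = +1·√(0.4/4π) = 0.17841241

0.178412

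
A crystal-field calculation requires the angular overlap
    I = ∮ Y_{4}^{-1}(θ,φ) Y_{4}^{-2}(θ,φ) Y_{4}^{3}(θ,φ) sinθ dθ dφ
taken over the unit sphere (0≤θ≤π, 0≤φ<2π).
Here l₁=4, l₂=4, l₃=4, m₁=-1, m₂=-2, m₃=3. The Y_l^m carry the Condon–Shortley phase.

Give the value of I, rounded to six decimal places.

-0.063661

m-sum 0 ✓  L=12 even ✓  0≤4≤8 ✓
Π(2lᵢ+1) = 9×9×9 = 729
triangle coeff Δ(4,4,4) = 1/450450
Σ_t [0,4]: t=0:+1/13824 t=1:−1/216 t=2:+1/64 t=3:−1/216 t=4:+1/13824 = 5/768
(3j)²=18/1001 [(4 4 4; 0 0 0)], sign=+1
Σ_t [1,2]: t=1:−1/864 t=2:+1/576 = 1/1728
(3j)²=5/1287 [(4 4 4; -1 -2 3)], sign=-1
⇒ 4πI² = 7290/143143
I = (-1)√(7290/143143/(4π)) = -0.06366105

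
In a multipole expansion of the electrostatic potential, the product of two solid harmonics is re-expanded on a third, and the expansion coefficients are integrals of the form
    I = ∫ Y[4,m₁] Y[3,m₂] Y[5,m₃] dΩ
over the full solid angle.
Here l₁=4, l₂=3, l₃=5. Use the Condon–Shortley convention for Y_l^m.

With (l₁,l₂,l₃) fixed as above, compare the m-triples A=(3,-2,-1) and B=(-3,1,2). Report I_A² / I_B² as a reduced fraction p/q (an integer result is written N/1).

Shared (l₁,l₂,l₃)=(4,3,5): N and (l;000)² cancel in I_A²/I_B².
A: Δ = 2!·6!·4!/13! = 1/180180; Racah Σ t=0..1: t=0:+1/1440 t=1:−1/17280 = 11/17280; ⇒ 3j(4 3 5; 3 -2 -1)² = 11/468, sgn +1
B: Δ = 2!·6!·4!/13! = 1/180180; Racah Σ t=1..2: t=1:−1/4320 t=2:+1/960 = 7/8640; ⇒ 3j(4 3 5; -3 1 2)² = 343/12870, sgn -1
I_A²/I_B² = (11/468)/(343/12870) = 605/686

605/686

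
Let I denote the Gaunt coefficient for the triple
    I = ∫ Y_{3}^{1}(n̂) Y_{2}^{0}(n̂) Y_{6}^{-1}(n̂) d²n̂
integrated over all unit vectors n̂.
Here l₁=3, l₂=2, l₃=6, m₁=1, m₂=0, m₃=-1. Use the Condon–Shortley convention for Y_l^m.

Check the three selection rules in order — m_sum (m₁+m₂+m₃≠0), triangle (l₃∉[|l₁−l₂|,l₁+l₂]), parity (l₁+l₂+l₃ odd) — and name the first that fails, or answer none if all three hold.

Σmᵢ = 0  ✓
l₃∈[|l₁−l₂|,l₁+l₂]=[1,5], have l₃=6  ✗
Σlᵢ = 11 ⇒ odd

triangle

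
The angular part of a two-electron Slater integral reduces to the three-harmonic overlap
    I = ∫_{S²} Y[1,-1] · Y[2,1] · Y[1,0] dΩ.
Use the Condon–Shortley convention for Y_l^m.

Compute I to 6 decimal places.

m-sum 0 ✓  L=4 even ✓  1≤1≤3 ✓
Π(2lᵢ+1) = 3×5×3 = 45
triangle coeff Δ(1,2,1) = 1/30
Σ_t [1,1]: t=1:−1/1 = -1/1
(3j)²=2/15 [(1 2 1; 0 0 0)], sign=+1
Σ_t [2,2]: t=2:+1/2 = 1/2
(3j)²=1/10 [(1 2 1; -1 1 0)], sign=-1
⇒ 4πI² = 3/5
I = (-1)√(3/5/(4π)) = -0.21850969

-0.218510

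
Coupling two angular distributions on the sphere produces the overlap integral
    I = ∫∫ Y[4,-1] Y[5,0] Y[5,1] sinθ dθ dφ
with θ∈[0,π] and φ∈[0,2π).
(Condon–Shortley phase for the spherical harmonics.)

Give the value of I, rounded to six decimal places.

-0.053153

Checks pass: Σm=0; 14 even; l₃=5∈[1,9].
(2·4+1)(2·5+1)(2·5+1) = 1089
Δ: 4! 4! 6! / 15! → 1/3153150
sum: t=0:+1/69120 t=1:−1/1728 t=2:+1/576 t=3:−1/1728 t=4:+1/69120 = 7/11520
3j²(4 5 5; 0 0 0) = Δ·Π!·Σ² = 2/143  (sign -1)
sum: t=1:−1/6912 t=2:+1/864 t=3:−1/1152 t=4:+1/17280 = 7/34560
3j²(4 5 5; -1 0 1) = Δ·Π!·Σ² = 1/429  (sign +1)
combine: 4πI² = 1089·2/143·1/429 = 6/169
take √, sign -1: I = -0.05315295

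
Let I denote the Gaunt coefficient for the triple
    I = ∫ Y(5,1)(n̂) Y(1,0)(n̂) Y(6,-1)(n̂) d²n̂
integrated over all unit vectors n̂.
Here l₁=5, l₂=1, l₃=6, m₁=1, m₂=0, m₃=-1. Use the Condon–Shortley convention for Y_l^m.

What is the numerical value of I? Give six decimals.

m-sum 0 ✓  L=12 even ✓  4≤6≤6 ✓
Π(2lᵢ+1) = 11×3×13 = 429
triangle coeff Δ(5,1,6) = 1/858
Σ_t [0,0]: t=0:+1/14400 = 1/14400
(3j)²=6/143 [(5 1 6; 0 0 0)], sign=+1
Σ_t [0,0]: t=0:+1/17280 = 1/17280
(3j)²=35/858 [(5 1 6; 1 0 -1)], sign=-1
⇒ 4πI² = 105/143
I = (-1)√(105/143/(4π)) = -0.24172507

-0.241725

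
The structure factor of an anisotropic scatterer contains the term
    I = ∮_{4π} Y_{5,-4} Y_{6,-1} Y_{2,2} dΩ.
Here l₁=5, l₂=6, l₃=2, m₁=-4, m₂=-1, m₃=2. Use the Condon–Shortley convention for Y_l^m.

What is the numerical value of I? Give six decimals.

-4 − 1 + 2 = -3 ≠ 0: azimuthal integral kills it; I = 0

0.000000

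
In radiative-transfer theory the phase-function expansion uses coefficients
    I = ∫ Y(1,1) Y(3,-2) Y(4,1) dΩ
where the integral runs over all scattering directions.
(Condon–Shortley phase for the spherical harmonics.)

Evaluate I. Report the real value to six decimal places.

-0.106622

Checks pass: Σm=0; 8 even; l₃=4∈[2,4].
(2·1+1)(2·3+1)(2·4+1) = 189
Δ: 0! 2! 6! / 9! → 1/252
sum: t=0:+1/36 = 1/36
3j²(1 3 4; 0 0 0) = Δ·Π!·Σ² = 4/63  (sign +1)
sum: t=0:+1/240 = 1/240
3j²(1 3 4; 1 -2 1) = Δ·Π!·Σ² = 1/84  (sign -1)
combine: 4πI² = 189·4/63·1/84 = 1/7
take √, sign -1: I = -0.10662181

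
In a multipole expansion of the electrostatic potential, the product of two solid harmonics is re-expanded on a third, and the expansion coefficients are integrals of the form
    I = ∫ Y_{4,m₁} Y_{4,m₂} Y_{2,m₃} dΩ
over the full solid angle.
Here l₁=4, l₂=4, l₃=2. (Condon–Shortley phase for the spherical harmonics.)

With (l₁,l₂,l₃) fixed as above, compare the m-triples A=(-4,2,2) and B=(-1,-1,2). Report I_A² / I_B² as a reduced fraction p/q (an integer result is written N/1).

l's match ⇒ only the (l;m) 3-j factors differ between A and B.
A: triangle coeff Δ(4,4,2) = 1/13860; Σ_t [6,6]: t=6:+1/2880 = 1/2880; (3j)²=2/165 [(4 4 2; -4 2 2)], sign=+1
B: triangle coeff Δ(4,4,2) = 1/13860; Σ_t [3,3]: t=3:−1/144 = -1/144; (3j)²=10/231 [(4 4 2; -1 -1 2)], sign=-1
I_A²/I_B² = (2/165)/(10/231) = 7/25

7/25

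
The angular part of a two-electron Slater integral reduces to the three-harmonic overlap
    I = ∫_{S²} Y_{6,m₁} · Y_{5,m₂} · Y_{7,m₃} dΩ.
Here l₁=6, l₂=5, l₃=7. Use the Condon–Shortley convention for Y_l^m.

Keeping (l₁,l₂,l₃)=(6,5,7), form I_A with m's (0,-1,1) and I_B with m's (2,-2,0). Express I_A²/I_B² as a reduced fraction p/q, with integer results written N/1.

3630/11767

Same 6,5,7: normalisation and zero-m 3j drop out of the ratio.
A: Δ: 4! 8! 6! / 19! → 1/174594420; sum: t=0:+1/1658880 t=1:−1/155520 t=2:+1/110592 t=3:−1/518400 t=4:+1/24883200 = 11/8294400; 3j²(6 5 7; 0 -1 1) = Δ·Π!·Σ² = 11/4199  (sign +1)
B: Δ: 4! 8! 6! / 19! → 1/174594420; sum: t=0:+1/497664 t=1:−1/207360 t=2:+1/691200 t=3:−1/21772800 = -41/29030400; 3j²(6 5 7; 2 -2 0) = Δ·Π!·Σ² = 11767/1385670  (sign +1)
I_A²/I_B² = (11/4199)/(11767/1385670) = 3630/11767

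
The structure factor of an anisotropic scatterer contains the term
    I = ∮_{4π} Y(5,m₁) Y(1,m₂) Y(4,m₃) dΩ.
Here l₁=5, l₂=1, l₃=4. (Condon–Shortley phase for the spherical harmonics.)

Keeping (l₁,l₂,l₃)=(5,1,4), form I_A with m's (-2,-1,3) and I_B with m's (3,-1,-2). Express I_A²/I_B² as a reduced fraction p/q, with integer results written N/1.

3/28

Shared (l₁,l₂,l₃)=(5,1,4): N and (l;000)² cancel in I_A²/I_B².
A: Δ = 2!·8!·0!/11! = 1/495; Racah Σ t=0..0: t=0:+1/10080 = 1/10080; ⇒ 3j(5 1 4; -2 -1 3)² = 1/165, sgn -1
B: Δ = 2!·8!·0!/11! = 1/495; Racah Σ t=0..0: t=0:+1/2880 = 1/2880; ⇒ 3j(5 1 4; 3 -1 -2)² = 28/495, sgn +1
I_A²/I_B² = (1/165)/(28/495) = 3/28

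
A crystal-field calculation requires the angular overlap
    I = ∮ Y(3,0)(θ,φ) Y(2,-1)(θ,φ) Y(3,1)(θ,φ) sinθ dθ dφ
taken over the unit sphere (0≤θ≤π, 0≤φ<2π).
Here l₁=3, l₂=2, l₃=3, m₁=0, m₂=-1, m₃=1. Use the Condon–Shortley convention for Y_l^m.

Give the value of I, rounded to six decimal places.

-0.059471

m-sum 0 ✓  L=8 even ✓  1≤3≤5 ✓
Π(2lᵢ+1) = 7×5×7 = 245
triangle coeff Δ(3,2,3) = 1/3780
Σ_t [0,2]: t=0:+1/24 t=1:−1/4 t=2:+1/24 = -1/6
(3j)²=4/105 [(3 2 3; 0 0 0)], sign=+1
Σ_t [0,1]: t=0:+1/12 t=1:−1/8 = -1/24
(3j)²=1/210 [(3 2 3; 0 -1 1)], sign=-1
⇒ 4πI² = 2/45
I = (-1)√(2/45/(4π)) = -0.05947080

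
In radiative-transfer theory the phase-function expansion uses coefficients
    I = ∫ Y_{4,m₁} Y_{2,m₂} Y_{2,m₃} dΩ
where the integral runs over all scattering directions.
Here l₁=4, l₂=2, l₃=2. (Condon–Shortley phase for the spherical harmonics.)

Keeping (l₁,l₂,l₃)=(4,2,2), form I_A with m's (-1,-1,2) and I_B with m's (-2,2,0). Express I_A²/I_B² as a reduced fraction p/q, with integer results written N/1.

1/3

Same 4,2,2: normalisation and zero-m 3j drop out of the ratio.
A: Δ: 4! 4! 0! / 9! → 1/630; sum: t=1:−1/144 = -1/144; 3j²(4 2 2; -1 -1 2) = Δ·Π!·Σ² = 1/126  (sign -1)
B: Δ: 4! 4! 0! / 9! → 1/630; sum: t=4:+1/96 = 1/96; 3j²(4 2 2; -2 2 0) = Δ·Π!·Σ² = 1/42  (sign +1)
I_A²/I_B² = (1/126)/(1/42) = 1/3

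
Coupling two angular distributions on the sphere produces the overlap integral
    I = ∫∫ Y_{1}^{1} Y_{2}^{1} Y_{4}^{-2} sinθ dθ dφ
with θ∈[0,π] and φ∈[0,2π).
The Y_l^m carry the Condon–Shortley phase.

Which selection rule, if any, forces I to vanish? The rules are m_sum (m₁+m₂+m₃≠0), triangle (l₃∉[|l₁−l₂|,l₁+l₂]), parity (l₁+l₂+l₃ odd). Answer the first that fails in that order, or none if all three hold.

triangle

Σmᵢ = 0  ✓
l₃∈[|l₁−l₂|,l₁+l₂]=[1,3], have l₃=4  ✗
Σlᵢ = 7 ⇒ odd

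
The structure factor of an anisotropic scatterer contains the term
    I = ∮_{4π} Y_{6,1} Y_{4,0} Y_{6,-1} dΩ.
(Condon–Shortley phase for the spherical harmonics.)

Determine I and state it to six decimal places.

-0.096546

Rules hold: Σm=0, L=16 even, 2≤6≤10.
N = 13·9·13 = 1521
Δ = 4!·8!·4!/17! = 1/15315300
Racah Σ t=0..4: t=0:+1/829440 t=1:−1/25920 t=2:+1/9216 t=3:−1/25920 t=4:+1/829440 = 7/207360
⇒ 3j(6 4 6; 0 0 0)² = 28/2431, sgn +1
Racah Σ t=0..4: t=0:+1/414720 t=1:−1/20736 t=2:+1/11520 t=3:−1/51840 t=4:+1/2903040 = 1/45360
⇒ 3j(6 4 6; 1 0 -1)² = 1024/153153, sgn -1
4πI² = N·(3j₀)²·(3jₘ)² = 4096/34969
I = -1·√(0.117132/4π) = -0.09654581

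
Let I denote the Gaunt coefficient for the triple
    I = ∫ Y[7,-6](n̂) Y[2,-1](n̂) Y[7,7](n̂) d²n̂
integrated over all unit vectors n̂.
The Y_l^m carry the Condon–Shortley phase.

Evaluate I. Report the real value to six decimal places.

m-sum 0 ✓  L=16 even ✓  5≤7≤9 ✓
Π(2lᵢ+1) = 15×5×15 = 1125
triangle coeff Δ(7,2,7) = 1/185640
Σ_t [0,2]: t=0:+1/2419200 t=1:−1/518400 t=2:+1/2419200 = -1/907200
(3j)²=56/3315 [(7 2 7; 0 0 0)], sign=+1
Σ_t [1,1]: t=1:−1/958003200 = -1/958003200
(3j)²=13/680 [(7 2 7; -6 -1 7)], sign=-1
⇒ 4πI² = 105/289
I = (-1)√(105/289/(4π)) = -0.17003597

-0.170036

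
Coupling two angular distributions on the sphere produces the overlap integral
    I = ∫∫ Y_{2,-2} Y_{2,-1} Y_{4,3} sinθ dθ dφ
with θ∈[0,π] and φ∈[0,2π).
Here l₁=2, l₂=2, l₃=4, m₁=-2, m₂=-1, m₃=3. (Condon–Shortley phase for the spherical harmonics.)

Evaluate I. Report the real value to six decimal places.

-0.238414

m-sum 0 ✓  L=8 even ✓  0≤4≤4 ✓
Π(2lᵢ+1) = 5×5×9 = 225
triangle coeff Δ(2,2,4) = 1/630
Σ_t [0,0]: t=0:+1/16 = 1/16
(3j)²=2/35 [(2 2 4; 0 0 0)], sign=+1
Σ_t [0,0]: t=0:+1/144 = 1/144
(3j)²=1/18 [(2 2 4; -2 -1 3)], sign=-1
⇒ 4πI² = 5/7
I = (-1)√(5/7/(4π)) = -0.23841361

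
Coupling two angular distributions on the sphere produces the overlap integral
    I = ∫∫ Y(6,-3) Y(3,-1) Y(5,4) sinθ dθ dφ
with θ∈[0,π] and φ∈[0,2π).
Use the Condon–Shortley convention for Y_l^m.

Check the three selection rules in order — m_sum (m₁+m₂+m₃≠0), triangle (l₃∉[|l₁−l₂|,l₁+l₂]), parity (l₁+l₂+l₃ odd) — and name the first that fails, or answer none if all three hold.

none

azimuthal sum: -3 − 1 + 4 = 0  ✓
3 ≤ 5 ≤ 9 (triangle on l)  ✓
L = 6 + 3 + 5 = 14 (even)  ✓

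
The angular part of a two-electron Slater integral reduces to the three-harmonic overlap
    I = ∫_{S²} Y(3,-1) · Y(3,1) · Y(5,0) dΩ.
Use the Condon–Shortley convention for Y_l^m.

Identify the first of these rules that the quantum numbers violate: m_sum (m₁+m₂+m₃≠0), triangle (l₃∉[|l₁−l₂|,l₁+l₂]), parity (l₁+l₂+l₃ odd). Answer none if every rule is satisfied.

parity

m₁+m₂+m₃ = -1 + 1 + 0 = 0  ✓
triangle: |3−3|=0 ≤ l₃=5 ≤ 3+3=6  ✓
parity: l₁+l₂+l₃ = 11 is odd  ✗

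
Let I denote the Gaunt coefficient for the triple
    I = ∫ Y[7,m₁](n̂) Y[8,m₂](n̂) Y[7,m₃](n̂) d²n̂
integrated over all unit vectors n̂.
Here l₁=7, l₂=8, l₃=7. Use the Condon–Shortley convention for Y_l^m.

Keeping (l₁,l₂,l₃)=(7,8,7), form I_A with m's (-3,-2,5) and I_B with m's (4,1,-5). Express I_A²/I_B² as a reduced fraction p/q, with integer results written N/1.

770/1849

Same 7,8,7: normalisation and zero-m 3j drop out of the ratio.
A: Δ: 8! 6! 8! / 23! → 1/22086194130; sum: t=4:+1/597196800 t=5:−1/435456000 t=6:+1/2786918400 = -11/41803776000; 3j²(7 8 7; -3 -2 5) = Δ·Π!·Σ² = 66/96577  (sign -1)
B: Δ: 8! 6! 8! / 23! → 1/22086194130; sum: t=1:−1/9754214400 t=2:+1/870912000 t=3:−1/746496000 = -43/146313216000; 3j²(7 8 7; 4 1 -5) = Δ·Π!·Σ² = 5547/3380195  (sign -1)
I_A²/I_B² = (66/96577)/(5547/3380195) = 770/1849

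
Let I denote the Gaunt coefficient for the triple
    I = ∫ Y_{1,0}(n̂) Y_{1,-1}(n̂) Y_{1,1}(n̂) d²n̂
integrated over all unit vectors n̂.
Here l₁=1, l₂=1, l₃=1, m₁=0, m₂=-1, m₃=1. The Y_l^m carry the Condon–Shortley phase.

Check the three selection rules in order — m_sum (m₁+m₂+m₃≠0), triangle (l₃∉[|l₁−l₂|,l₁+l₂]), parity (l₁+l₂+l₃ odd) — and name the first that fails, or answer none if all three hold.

parity

azimuthal sum: 0 − 1 + 1 = 0  ✓
0 ≤ 1 ≤ 2 (triangle on l)  ✓
L = 1 + 1 + 1 = 3 (odd)  ✗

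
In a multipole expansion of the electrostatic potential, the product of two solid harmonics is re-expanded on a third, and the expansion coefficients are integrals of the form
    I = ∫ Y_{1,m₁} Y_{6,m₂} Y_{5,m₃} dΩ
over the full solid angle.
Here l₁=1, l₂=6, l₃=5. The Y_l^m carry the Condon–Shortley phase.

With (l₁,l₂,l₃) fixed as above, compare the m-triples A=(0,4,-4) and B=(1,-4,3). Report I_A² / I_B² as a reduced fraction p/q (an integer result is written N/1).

4/9

Same 1,6,5: normalisation and zero-m 3j drop out of the ratio.
A: Δ: 2! 0! 10! / 13! → 1/858; sum: t=1:−1/362880 = -1/362880; 3j²(1 6 5; 0 4 -4) = Δ·Π!·Σ² = 10/429  (sign +1)
B: Δ: 2! 0! 10! / 13! → 1/858; sum: t=0:+1/161280 = 1/161280; 3j²(1 6 5; 1 -4 3) = Δ·Π!·Σ² = 15/286  (sign +1)
I_A²/I_B² = (10/429)/(15/286) = 4/9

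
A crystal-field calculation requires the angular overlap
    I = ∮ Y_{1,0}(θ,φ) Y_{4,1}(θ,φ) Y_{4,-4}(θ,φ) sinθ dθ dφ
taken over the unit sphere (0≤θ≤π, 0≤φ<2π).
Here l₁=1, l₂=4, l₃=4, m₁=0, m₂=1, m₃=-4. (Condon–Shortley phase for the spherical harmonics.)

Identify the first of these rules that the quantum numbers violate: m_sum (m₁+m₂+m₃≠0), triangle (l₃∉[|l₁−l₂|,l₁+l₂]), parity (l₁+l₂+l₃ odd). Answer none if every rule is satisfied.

m_sum

m₁+m₂+m₃ = 0 + 1 − 4 = -3  ✗
triangle: |1−4|=3 ≤ l₃=4 ≤ 1+4=5
parity: l₁+l₂+l₃ = 9 is odd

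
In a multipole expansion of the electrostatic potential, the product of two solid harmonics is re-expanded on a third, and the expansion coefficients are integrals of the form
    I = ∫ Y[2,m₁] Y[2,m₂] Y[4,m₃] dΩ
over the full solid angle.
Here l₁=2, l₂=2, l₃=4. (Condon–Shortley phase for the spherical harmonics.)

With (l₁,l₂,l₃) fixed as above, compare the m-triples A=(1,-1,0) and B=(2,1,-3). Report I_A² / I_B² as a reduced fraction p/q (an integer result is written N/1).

16/35

Shared (l₁,l₂,l₃)=(2,2,4): N and (l;000)² cancel in I_A²/I_B².
A: Δ = 0!·4!·4!/9! = 1/630; Racah Σ t=0..0: t=0:+1/36 = 1/36; ⇒ 3j(2 2 4; 1 -1 0)² = 8/315, sgn +1
B: Δ = 0!·4!·4!/9! = 1/630; Racah Σ t=0..0: t=0:+1/144 = 1/144; ⇒ 3j(2 2 4; 2 1 -3)² = 1/18, sgn -1
I_A²/I_B² = (8/315)/(1/18) = 16/35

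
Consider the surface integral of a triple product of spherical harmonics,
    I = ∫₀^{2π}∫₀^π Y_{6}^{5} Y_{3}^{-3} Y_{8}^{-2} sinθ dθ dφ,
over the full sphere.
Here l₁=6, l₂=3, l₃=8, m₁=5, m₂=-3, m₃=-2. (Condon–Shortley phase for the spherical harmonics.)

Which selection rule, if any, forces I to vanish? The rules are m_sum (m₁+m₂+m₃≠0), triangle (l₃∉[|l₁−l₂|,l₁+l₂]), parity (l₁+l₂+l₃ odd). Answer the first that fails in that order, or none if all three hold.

azimuthal sum: 5 − 3 − 2 = 0  ✓
3 ≤ 8 ≤ 9 (triangle on l)  ✓
L = 6 + 3 + 8 = 17 (odd)  ✗

parity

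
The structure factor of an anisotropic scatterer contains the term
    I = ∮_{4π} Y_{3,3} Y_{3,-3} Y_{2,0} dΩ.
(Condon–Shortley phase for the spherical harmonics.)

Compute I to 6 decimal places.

Rules hold: Σm=0, L=8 even, 0≤2≤6.
N = 7·7·5 = 245
Δ = 4!·2!·2!/9! = 1/3780
Racah Σ t=1..3: t=1:−1/24 t=2:+1/4 t=3:−1/24 = 1/6
⇒ 3j(3 3 2; 0 0 0)² = 4/105, sgn +1
Racah Σ t=0..0: t=0:+1/96 = 1/96
⇒ 3j(3 3 2; 3 -3 0)² = 5/84, sgn +1
4πI² = N·(3j₀)²·(3jₘ)² = 5/9
I = +1·√(0.555556/4π) = 0.21026104

0.210261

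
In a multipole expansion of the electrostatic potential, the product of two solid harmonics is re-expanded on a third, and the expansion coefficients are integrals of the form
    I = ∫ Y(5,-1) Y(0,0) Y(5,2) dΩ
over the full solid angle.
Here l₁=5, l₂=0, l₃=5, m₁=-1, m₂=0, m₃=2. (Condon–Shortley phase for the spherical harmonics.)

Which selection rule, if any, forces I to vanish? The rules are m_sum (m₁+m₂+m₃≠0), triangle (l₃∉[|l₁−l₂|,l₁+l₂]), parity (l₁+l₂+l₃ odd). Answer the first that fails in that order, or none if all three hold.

m_sum

azimuthal sum: -1 + 0 + 2 = 1  ✗
5 ≤ 5 ≤ 5 (triangle on l)
L = 5 + 0 + 5 = 10 (even)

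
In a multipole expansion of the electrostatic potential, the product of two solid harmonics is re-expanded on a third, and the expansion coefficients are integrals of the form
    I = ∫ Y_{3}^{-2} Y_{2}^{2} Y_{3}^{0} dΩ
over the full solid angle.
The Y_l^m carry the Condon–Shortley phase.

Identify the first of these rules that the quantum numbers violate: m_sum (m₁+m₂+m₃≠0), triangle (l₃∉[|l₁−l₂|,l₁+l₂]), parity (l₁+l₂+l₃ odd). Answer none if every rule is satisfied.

none

Σmᵢ = 0  ✓
l₃∈[|l₁−l₂|,l₁+l₂]=[1,5], have l₃=3  ✓
Σlᵢ = 8 ⇒ even  ✓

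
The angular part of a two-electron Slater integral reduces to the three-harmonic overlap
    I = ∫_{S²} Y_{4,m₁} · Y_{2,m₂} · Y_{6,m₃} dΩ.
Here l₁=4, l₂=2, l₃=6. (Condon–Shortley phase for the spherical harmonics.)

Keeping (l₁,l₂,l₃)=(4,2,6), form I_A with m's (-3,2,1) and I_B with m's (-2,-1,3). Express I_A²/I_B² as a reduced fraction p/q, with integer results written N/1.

Shared (l₁,l₂,l₃)=(4,2,6): N and (l;000)² cancel in I_A²/I_B².
A: Δ = 0!·8!·4!/13! = 1/6435; Racah Σ t=0..0: t=0:+1/120960 = 1/120960; ⇒ 3j(4 2 6; -3 2 1)² = 1/1287, sgn -1
B: Δ = 0!·8!·4!/13! = 1/6435; Racah Σ t=0..0: t=0:+1/8640 = 1/8640; ⇒ 3j(4 2 6; -2 -1 3)² = 28/715, sgn -1
I_A²/I_B² = (1/1287)/(28/715) = 5/252

5/252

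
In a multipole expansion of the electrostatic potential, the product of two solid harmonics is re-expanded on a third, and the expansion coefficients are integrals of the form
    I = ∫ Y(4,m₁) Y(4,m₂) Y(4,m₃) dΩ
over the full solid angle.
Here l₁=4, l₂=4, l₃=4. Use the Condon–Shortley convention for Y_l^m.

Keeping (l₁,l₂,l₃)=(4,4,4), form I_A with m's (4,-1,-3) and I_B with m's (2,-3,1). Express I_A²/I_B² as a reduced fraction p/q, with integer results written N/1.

l's match ⇒ only the (l;m) 3-j factors differ between A and B.
A: triangle coeff Δ(4,4,4) = 1/450450; Σ_t [0,0]: t=0:+1/3456 = 1/3456; (3j)²=35/1287 [(4 4 4; 4 -1 -3)], sign=-1
B: triangle coeff Δ(4,4,4) = 1/450450; Σ_t [0,1]: t=0:+1/576 t=1:−1/864 = 1/1728; (3j)²=5/1287 [(4 4 4; 2 -3 1)], sign=-1
I_A²/I_B² = (35/1287)/(5/1287) = 7/1

7/1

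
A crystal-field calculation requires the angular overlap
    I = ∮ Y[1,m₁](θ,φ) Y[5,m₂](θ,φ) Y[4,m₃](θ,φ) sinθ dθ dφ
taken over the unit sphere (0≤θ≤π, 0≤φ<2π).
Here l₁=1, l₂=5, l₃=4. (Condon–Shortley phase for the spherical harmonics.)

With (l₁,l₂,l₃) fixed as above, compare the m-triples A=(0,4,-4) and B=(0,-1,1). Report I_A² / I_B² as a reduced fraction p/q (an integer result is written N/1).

Shared (l₁,l₂,l₃)=(1,5,4): N and (l;000)² cancel in I_A²/I_B².
A: Δ = 2!·0!·8!/11! = 1/495; Racah Σ t=1..1: t=1:−1/40320 = -1/40320; ⇒ 3j(1 5 4; 0 4 -4)² = 1/55, sgn -1
B: Δ = 2!·0!·8!/11! = 1/495; Racah Σ t=1..1: t=1:−1/720 = -1/720; ⇒ 3j(1 5 4; 0 -1 1)² = 8/165, sgn +1
I_A²/I_B² = (1/55)/(8/165) = 3/8

3/8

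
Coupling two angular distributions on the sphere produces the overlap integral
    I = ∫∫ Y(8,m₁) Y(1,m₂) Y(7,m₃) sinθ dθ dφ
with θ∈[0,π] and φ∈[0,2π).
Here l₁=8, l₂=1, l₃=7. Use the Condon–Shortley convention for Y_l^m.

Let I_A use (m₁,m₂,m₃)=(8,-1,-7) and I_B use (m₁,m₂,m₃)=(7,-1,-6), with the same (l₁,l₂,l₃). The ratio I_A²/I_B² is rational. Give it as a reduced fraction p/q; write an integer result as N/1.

Shared (l₁,l₂,l₃)=(8,1,7): N and (l;000)² cancel in I_A²/I_B².
A: Δ = 2!·14!·0!/17! = 1/2040; Racah Σ t=0..0: t=0:+1/174356582400 = 1/174356582400; ⇒ 3j(8 1 7; 8 -1 -7)² = 1/17, sgn +1
B: Δ = 2!·14!·0!/17! = 1/2040; Racah Σ t=0..0: t=0:+1/12454041600 = 1/12454041600; ⇒ 3j(8 1 7; 7 -1 -6)² = 7/136, sgn -1
I_A²/I_B² = (1/17)/(7/136) = 8/7

8/7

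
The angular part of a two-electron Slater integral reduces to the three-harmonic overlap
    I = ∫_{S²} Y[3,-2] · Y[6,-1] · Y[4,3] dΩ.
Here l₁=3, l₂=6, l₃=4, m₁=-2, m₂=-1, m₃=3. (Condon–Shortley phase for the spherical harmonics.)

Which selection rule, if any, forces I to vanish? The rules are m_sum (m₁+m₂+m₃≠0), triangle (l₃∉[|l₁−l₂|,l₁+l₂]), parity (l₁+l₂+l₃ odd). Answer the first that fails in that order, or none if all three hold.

parity

m₁+m₂+m₃ = -2 − 1 + 3 = 0  ✓
triangle: |3−6|=3 ≤ l₃=4 ≤ 3+6=9  ✓
parity: l₁+l₂+l₃ = 13 is odd  ✗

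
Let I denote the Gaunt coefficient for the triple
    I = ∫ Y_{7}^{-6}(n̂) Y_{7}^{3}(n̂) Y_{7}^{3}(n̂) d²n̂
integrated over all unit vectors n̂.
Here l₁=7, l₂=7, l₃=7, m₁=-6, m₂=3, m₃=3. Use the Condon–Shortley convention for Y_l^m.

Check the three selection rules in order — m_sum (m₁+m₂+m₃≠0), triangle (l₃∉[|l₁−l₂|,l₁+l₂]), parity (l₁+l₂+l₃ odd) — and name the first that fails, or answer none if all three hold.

azimuthal sum: -6 + 3 + 3 = 0  ✓
0 ≤ 7 ≤ 14 (triangle on l)  ✓
L = 7 + 7 + 7 = 21 (odd)  ✗

parity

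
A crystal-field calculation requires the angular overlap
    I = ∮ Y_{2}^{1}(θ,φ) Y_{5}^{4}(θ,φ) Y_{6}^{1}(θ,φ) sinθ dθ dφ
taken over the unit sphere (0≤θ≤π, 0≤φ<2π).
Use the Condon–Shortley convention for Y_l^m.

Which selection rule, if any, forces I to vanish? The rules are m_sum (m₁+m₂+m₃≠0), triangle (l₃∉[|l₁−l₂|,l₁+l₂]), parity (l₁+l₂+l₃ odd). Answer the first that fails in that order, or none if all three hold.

azimuthal sum: 1 + 4 + 1 = 6  ✗
3 ≤ 6 ≤ 7 (triangle on l)
L = 2 + 5 + 6 = 13 (odd)

m_sum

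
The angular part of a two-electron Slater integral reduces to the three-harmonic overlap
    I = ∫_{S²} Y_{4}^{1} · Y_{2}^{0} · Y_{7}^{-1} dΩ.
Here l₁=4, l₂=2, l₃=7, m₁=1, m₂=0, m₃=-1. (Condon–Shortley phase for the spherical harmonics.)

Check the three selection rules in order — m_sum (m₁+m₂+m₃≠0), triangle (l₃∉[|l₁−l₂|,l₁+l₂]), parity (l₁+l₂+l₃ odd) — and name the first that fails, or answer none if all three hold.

triangle

Σmᵢ = 0  ✓
l₃∈[|l₁−l₂|,l₁+l₂]=[2,6], have l₃=7  ✗
Σlᵢ = 13 ⇒ odd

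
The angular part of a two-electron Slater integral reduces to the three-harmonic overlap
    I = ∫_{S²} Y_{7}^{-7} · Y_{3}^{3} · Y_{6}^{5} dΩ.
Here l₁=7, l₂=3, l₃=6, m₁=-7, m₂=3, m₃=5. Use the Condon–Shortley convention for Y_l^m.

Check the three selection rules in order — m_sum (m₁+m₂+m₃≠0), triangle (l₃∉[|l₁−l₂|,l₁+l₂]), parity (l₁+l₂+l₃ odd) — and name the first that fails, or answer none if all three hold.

m_sum

Σmᵢ = 1  ✗
l₃∈[|l₁−l₂|,l₁+l₂]=[4,10], have l₃=6
Σlᵢ = 16 ⇒ even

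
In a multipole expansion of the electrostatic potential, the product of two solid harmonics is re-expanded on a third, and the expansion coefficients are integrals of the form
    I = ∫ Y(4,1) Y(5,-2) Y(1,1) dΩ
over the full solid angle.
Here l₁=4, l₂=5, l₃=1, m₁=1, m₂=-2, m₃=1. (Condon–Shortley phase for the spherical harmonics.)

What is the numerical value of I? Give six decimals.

Rules hold: Σm=0, L=10 even, 1≤1≤9.
N = 9·11·3 = 297
Δ = 8!·0!·2!/11! = 1/495
Racah Σ t=4..4: t=4:+1/576 = 1/576
⇒ 3j(4 5 1; 0 0 0)² = 5/99, sgn -1
Racah Σ t=3..3: t=3:−1/1440 = -1/1440
⇒ 3j(4 5 1; 1 -2 1)² = 7/165, sgn -1
4πI² = N·(3j₀)²·(3jₘ)² = 7/11
I = +1·√(0.636364/4π) = 0.22503380

0.225034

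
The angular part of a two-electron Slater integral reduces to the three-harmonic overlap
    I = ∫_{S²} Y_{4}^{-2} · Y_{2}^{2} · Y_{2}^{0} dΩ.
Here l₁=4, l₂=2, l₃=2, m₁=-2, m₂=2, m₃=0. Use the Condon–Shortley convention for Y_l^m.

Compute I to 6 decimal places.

0.156078

Rules hold: Σm=0, L=8 even, 2≤2≤6.
N = 9·5·5 = 225
Δ = 4!·4!·0!/9! = 1/630
Racah Σ t=2..2: t=2:+1/16 = 1/16
⇒ 3j(4 2 2; 0 0 0)² = 2/35, sgn +1
Racah Σ t=4..4: t=4:+1/96 = 1/96
⇒ 3j(4 2 2; -2 2 0)² = 1/42, sgn +1
4πI² = N·(3j₀)²·(3jₘ)² = 15/49
I = +1·√(0.306122/4π) = 0.15607835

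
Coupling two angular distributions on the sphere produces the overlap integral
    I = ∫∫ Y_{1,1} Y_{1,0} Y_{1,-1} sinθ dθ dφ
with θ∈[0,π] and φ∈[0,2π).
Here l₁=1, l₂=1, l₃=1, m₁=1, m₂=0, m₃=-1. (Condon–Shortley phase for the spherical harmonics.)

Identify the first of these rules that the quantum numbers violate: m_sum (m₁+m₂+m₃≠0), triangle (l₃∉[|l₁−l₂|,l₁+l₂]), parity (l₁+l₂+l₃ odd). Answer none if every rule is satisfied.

azimuthal sum: 1 + 0 − 1 = 0  ✓
0 ≤ 1 ≤ 2 (triangle on l)  ✓
L = 1 + 1 + 1 = 3 (odd)  ✗

parity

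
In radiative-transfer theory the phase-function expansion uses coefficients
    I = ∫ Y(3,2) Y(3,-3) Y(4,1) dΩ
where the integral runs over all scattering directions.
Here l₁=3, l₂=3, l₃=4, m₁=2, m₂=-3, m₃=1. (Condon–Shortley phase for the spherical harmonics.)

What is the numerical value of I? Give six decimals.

0.140463

Checks pass: Σm=0; 10 even; l₃=4∈[0,6].
(2·3+1)(2·3+1)(2·4+1) = 441
Δ: 2! 4! 4! / 11! → 1/34650
sum: t=0:+1/72 t=1:−1/16 t=2:+1/72 = -5/144
3j²(3 3 4; 0 0 0) = Δ·Π!·Σ² = 2/77  (sign -1)
sum: t=0:+1/288 = 1/288
3j²(3 3 4; 2 -3 1) = Δ·Π!·Σ² = 5/231  (sign -1)
combine: 4πI² = 441·2/77·5/231 = 30/121
take √, sign +1: I = 0.14046335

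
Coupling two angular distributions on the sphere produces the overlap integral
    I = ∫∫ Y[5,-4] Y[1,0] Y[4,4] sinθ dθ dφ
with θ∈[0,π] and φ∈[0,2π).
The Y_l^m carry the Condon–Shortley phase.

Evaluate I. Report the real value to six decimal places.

m-sum 0 ✓  L=10 even ✓  4≤4≤6 ✓
Π(2lᵢ+1) = 11×3×9 = 297
triangle coeff Δ(5,1,4) = 1/495
Σ_t [1,1]: t=1:−1/576 = -1/576
(3j)²=5/99 [(5 1 4; 0 0 0)], sign=-1
Σ_t [1,1]: t=1:−1/40320 = -1/40320
(3j)²=1/55 [(5 1 4; -4 0 4)], sign=-1
⇒ 4πI² = 3/11
I = (+1)√(3/11/(4π)) = 0.14731920

0.147319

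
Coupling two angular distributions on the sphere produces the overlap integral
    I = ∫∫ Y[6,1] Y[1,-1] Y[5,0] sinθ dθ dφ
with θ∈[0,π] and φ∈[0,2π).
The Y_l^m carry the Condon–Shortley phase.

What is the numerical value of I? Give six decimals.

m-sum 0 ✓  L=12 even ✓  5≤5≤7 ✓
Π(2lᵢ+1) = 13×3×11 = 429
triangle coeff Δ(6,1,5) = 1/858
Σ_t [1,1]: t=1:−1/14400 = -1/14400
(3j)²=6/143 [(6 1 5; 0 0 0)], sign=+1
Σ_t [0,0]: t=0:+1/28800 = 1/28800
(3j)²=7/286 [(6 1 5; 1 -1 0)], sign=-1
⇒ 4πI² = 63/143
I = (-1)√(63/143/(4π)) = -0.18723944

-0.187239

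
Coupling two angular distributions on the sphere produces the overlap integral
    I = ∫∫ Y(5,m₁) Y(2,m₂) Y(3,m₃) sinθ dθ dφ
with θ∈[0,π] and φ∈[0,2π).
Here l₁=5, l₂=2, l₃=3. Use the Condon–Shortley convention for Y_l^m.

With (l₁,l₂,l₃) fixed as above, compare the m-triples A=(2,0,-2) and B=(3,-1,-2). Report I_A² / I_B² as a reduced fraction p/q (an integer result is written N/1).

9/16

l's match ⇒ only the (l;m) 3-j factors differ between A and B.
A: triangle coeff Δ(5,2,3) = 1/2310; Σ_t [2,2]: t=2:+1/480 = 1/480; (3j)²=3/110 [(5 2 3; 2 0 -2)], sign=-1
B: triangle coeff Δ(5,2,3) = 1/2310; Σ_t [1,1]: t=1:−1/720 = -1/720; (3j)²=8/165 [(5 2 3; 3 -1 -2)], sign=+1
I_A²/I_B² = (3/110)/(8/165) = 9/16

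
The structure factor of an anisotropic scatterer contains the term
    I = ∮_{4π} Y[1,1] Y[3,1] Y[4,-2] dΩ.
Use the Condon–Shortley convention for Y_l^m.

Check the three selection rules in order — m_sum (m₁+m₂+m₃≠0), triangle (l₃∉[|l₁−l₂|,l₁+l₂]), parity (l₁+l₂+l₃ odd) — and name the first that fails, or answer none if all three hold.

none

m₁+m₂+m₃ = 1 + 1 − 2 = 0  ✓
triangle: |1−3|=2 ≤ l₃=4 ≤ 1+3=4  ✓
parity: l₁+l₂+l₃ = 8 is even  ✓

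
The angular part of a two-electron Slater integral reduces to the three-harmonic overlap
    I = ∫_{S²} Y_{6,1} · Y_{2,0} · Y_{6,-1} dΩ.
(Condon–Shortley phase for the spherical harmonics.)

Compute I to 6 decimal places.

-0.149094

m-sum 0 ✓  L=14 even ✓  4≤6≤8 ✓
Π(2lᵢ+1) = 13×5×13 = 845
triangle coeff Δ(6,2,6) = 1/90090
Σ_t [0,2]: t=0:+1/69120 t=1:−1/14400 t=2:+1/69120 = -7/172800
(3j)²=14/715 [(6 2 6; 0 0 0)], sign=-1
Σ_t [0,2]: t=0:+1/57600 t=1:−1/17280 t=2:+1/120960 = -13/403200
(3j)²=13/770 [(6 2 6; 1 0 -1)], sign=+1
⇒ 4πI² = 169/605
I = (-1)√(169/605/(4π)) = -0.14909419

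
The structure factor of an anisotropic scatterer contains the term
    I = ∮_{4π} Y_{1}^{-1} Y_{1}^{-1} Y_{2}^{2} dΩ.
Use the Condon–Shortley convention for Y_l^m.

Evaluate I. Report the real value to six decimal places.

0.309019

m-sum 0 ✓  L=4 even ✓  0≤2≤2 ✓
Π(2lᵢ+1) = 3×3×5 = 45
triangle coeff Δ(1,1,2) = 1/30
Σ_t [0,0]: t=0:+1/1 = 1/1
(3j)²=2/15 [(1 1 2; 0 0 0)], sign=+1
Σ_t [0,0]: t=0:+1/4 = 1/4
(3j)²=1/5 [(1 1 2; -1 -1 2)], sign=+1
⇒ 4πI² = 6/5
I = (+1)√(6/5/(4π)) = 0.30901936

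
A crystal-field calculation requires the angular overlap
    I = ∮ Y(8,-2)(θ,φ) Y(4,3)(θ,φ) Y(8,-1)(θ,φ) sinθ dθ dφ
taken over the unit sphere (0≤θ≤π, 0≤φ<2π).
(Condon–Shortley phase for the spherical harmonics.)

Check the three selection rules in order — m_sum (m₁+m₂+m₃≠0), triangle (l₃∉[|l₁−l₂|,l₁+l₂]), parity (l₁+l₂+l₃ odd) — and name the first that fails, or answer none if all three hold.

none

m₁+m₂+m₃ = -2 + 3 − 1 = 0  ✓
triangle: |8−4|=4 ≤ l₃=8 ≤ 8+4=12  ✓
parity: l₁+l₂+l₃ = 20 is even  ✓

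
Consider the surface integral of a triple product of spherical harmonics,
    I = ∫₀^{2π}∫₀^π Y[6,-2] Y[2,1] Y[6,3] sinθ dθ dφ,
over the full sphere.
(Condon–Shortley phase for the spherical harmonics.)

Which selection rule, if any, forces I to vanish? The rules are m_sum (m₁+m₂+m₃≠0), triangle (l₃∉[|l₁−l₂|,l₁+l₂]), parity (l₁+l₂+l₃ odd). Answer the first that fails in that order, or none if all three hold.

Σmᵢ = 2  ✗
l₃∈[|l₁−l₂|,l₁+l₂]=[4,8], have l₃=6
Σlᵢ = 14 ⇒ even

m_sum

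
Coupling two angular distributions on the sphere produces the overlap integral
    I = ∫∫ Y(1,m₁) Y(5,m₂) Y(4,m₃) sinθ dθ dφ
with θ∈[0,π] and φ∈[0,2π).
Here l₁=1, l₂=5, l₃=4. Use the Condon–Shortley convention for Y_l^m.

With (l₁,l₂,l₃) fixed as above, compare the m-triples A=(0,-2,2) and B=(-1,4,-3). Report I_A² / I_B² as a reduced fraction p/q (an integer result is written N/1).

7/12

Shared (l₁,l₂,l₃)=(1,5,4): N and (l;000)² cancel in I_A²/I_B².
A: Δ = 2!·0!·8!/11! = 1/495; Racah Σ t=1..1: t=1:−1/1440 = -1/1440; ⇒ 3j(1 5 4; 0 -2 2)² = 7/165, sgn -1
B: Δ = 2!·0!·8!/11! = 1/495; Racah Σ t=2..2: t=2:+1/10080 = 1/10080; ⇒ 3j(1 5 4; -1 4 -3)² = 4/55, sgn -1
I_A²/I_B² = (7/165)/(4/55) = 7/12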